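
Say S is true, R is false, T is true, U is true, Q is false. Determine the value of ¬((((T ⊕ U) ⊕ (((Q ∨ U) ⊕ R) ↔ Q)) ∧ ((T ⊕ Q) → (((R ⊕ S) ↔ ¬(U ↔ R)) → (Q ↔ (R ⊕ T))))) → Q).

False

T ⊕ U = True ⊕ True = False
Q ∨ U = False ∨ True = True
(Q ∨ U) ⊕ R = True ⊕ False = True
((Q ∨ U) ⊕ R) ↔ Q = True ↔ False = False
(T ⊕ U) ⊕ (((Q ∨ U) ⊕ R) ↔ Q) = False ⊕ False = False
T ⊕ Q = True ⊕ False = True
R ⊕ S = False ⊕ True = True
U ↔ R = True ↔ False = False
¬(U ↔ R) = ¬False = True
(R ⊕ S) ↔ ¬(U ↔ R) = True ↔ True = True
R ⊕ T = False ⊕ True = True
Q ↔ (R ⊕ T) = False ↔ True = False
((R ⊕ S) ↔ ¬(U ↔ R)) → (Q ↔ (R ⊕ T)) = True → False = False
(T ⊕ Q) → (((R ⊕ S) ↔ ¬(U ↔ R)) → (Q ↔ (R ⊕ T))) = True → False = False
((T ⊕ U) ⊕ (((Q ∨ U) ⊕ R) ↔ Q)) ∧ ((T ⊕ Q) → (((R ⊕ S) ↔ ¬(U ↔ R)) → (Q ↔ (R ⊕ T)))) = False ∧ False = False
(((T ⊕ U) ⊕ (((Q ∨ U) ⊕ R) ↔ Q)) ∧ ((T ⊕ Q) → (((R ⊕ S) ↔ ¬(U ↔ R)) → (Q ↔ (R ⊕ T))))) → Q = False → False = True
¬((((T ⊕ U) ⊕ (((Q ∨ U) ⊕ R) ↔ Q)) ∧ ((T ⊕ Q) → (((R ⊕ S) ↔ ¬(U ↔ R)) → (Q ↔ (R ⊕ T))))) → Q) = ¬True = False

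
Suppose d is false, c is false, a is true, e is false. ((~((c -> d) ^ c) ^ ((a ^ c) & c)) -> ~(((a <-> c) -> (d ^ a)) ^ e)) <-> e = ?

0

c -> d = 0 -> 0 = 1
(c -> d) ^ c = 1 ^ 0 = 1
~((c -> d) ^ c) = ~1 = 0
a ^ c = 1 ^ 0 = 1
(a ^ c) & c = 1 & 0 = 0
~((c -> d) ^ c) ^ ((a ^ c) & c) = 0 ^ 0 = 0
a <-> c = 1 <-> 0 = 0
d ^ a = 0 ^ 1 = 1
(a <-> c) -> (d ^ a) = 0 -> 1 = 1
((a <-> c) -> (d ^ a)) ^ e = 1 ^ 0 = 1
~(((a <-> c) -> (d ^ a)) ^ e) = ~1 = 0
(~((c -> d) ^ c) ^ ((a ^ c) & c)) -> ~(((a <-> c) -> (d ^ a)) ^ e) = 0 -> 0 = 1
((~((c -> d) ^ c) ^ ((a ^ c) & c)) -> ~(((a <-> c) -> (d ^ a)) ^ e)) <-> e = 1 <-> 0 = 0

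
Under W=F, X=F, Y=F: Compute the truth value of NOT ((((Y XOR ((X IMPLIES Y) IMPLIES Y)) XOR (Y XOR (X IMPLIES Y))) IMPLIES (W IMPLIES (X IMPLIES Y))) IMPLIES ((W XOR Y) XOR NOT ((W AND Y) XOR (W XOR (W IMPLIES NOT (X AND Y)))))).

Substituting W=F, X=F, Y=F:
X IMPLIES Y = F IMPLIES F = T
(X IMPLIES Y) IMPLIES Y = T IMPLIES F = F
Y XOR ((X IMPLIES Y) IMPLIES Y) = F XOR F = F
X IMPLIES Y = F IMPLIES F = T
Y XOR (X IMPLIES Y) = F XOR T = T
(Y XOR ((X IMPLIES Y) IMPLIES Y)) XOR (Y XOR (X IMPLIES Y)) = F XOR T = T
X IMPLIES Y = F IMPLIES F = T
W IMPLIES (X IMPLIES Y) = F IMPLIES T = T
((Y XOR ((X IMPLIES Y) IMPLIES Y)) XOR (Y XOR (X IMPLIES Y))) IMPLIES (W IMPLIES (X IMPLIES Y)) = T IMPLIES T = T
W XOR Y = F XOR F = F
W AND Y = F AND F = F
X AND Y = F AND F = F
NOT (X AND Y) = NOT F = T
W IMPLIES NOT (X AND Y) = F IMPLIES T = T
W XOR (W IMPLIES NOT (X AND Y)) = F XOR T = T
(W AND Y) XOR (W XOR (W IMPLIES NOT (X AND Y))) = F XOR T = T
NOT ((W AND Y) XOR (W XOR (W IMPLIES NOT (X AND Y)))) = NOT T = F
(W XOR Y) XOR NOT ((W AND Y) XOR (W XOR (W IMPLIES NOT (X AND Y)))) = F XOR F = F
(((Y XOR ((X IMPLIES Y) IMPLIES Y)) XOR (Y XOR (X IMPLIES Y))) IMPLIES (W IMPLIES (X IMPLIES Y))) IMPLIES ((W XOR Y) XOR NOT ((W AND Y) XOR (W XOR (W IMPLIES NOT (X AND Y))))) = T IMPLIES F = F
NOT ((((Y XOR ((X IMPLIES Y) IMPLIES Y)) XOR (Y XOR (X IMPLIES Y))) IMPLIES (W IMPLIES (X IMPLIES Y))) IMPLIES ((W XOR Y) XOR NOT ((W AND Y) XOR (W XOR (W IMPLIES NOT (X AND Y)))))) = NOT F = T

T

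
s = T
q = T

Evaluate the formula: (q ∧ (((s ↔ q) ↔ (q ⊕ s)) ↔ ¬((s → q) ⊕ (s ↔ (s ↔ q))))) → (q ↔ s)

s ↔ q = T ↔ T = T
q ⊕ s = T ⊕ T = F
(s ↔ q) ↔ (q ⊕ s) = T ↔ F = F
s → q = T → T = T
s ↔ q = T ↔ T = T
s ↔ (s ↔ q) = T ↔ T = T
(s → q) ⊕ (s ↔ (s ↔ q)) = T ⊕ T = F
¬((s → q) ⊕ (s ↔ (s ↔ q))) = ¬F = T
((s ↔ q) ↔ (q ⊕ s)) ↔ ¬((s → q) ⊕ (s ↔ (s ↔ q))) = F ↔ T = F
q ∧ (((s ↔ q) ↔ (q ⊕ s)) ↔ ¬((s → q) ⊕ (s ↔ (s ↔ q)))) = T ∧ F = F
q ↔ s = T ↔ T = T
(q ∧ (((s ↔ q) ↔ (q ⊕ s)) ↔ ¬((s → q) ⊕ (s ↔ (s ↔ q))))) → (q ↔ s) = F → T = T

T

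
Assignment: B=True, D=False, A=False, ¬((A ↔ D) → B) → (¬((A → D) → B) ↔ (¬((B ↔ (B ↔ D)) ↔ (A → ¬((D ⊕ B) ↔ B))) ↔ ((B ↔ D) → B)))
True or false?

Substituting B=True, D=False, A=False:
A ↔ D = False ↔ False = True
(A ↔ D) → B = True → True = True
¬((A ↔ D) → B) = ¬True = False
A → D = False → False = True
(A → D) → B = True → True = True
¬((A → D) → B) = ¬True = False
B ↔ D = True ↔ False = False
B ↔ (B ↔ D) = True ↔ False = False
D ⊕ B = False ⊕ True = True
(D ⊕ B) ↔ B = True ↔ True = True
¬((D ⊕ B) ↔ B) = ¬True = False
A → ¬((D ⊕ B) ↔ B) = False → False = True
(B ↔ (B ↔ D)) ↔ (A → ¬((D ⊕ B) ↔ B)) = False ↔ True = False
¬((B ↔ (B ↔ D)) ↔ (A → ¬((D ⊕ B) ↔ B))) = ¬False = True
B ↔ D = True ↔ False = False
(B ↔ D) → B = False → True = True
¬((B ↔ (B ↔ D)) ↔ (A → ¬((D ⊕ B) ↔ B))) ↔ ((B ↔ D) → B) = True ↔ True = True
¬((A → D) → B) ↔ (¬((B ↔ (B ↔ D)) ↔ (A → ¬((D ⊕ B) ↔ B))) ↔ ((B ↔ D) → B)) = False ↔ True = False
¬((A ↔ D) → B) → (¬((A → D) → B) ↔ (¬((B ↔ (B ↔ D)) ↔ (A → ¬((D ⊕ B) ↔ B))) ↔ ((B ↔ D) → B))) = False → False = True

True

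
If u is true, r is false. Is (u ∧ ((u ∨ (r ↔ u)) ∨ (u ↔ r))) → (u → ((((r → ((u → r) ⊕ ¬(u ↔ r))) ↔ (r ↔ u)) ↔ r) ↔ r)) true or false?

F

r ↔ u = F ↔ T = F
u ∨ (r ↔ u) = T ∨ F = T
u ↔ r = T ↔ F = F
(u ∨ (r ↔ u)) ∨ (u ↔ r) = T ∨ F = T
u ∧ ((u ∨ (r ↔ u)) ∨ (u ↔ r)) = T ∧ T = T
u → r = T → F = F
u ↔ r = T ↔ F = F
¬(u ↔ r) = ¬F = T
(u → r) ⊕ ¬(u ↔ r) = F ⊕ T = T
r → ((u → r) ⊕ ¬(u ↔ r)) = F → T = T
r ↔ u = F ↔ T = F
(r → ((u → r) ⊕ ¬(u ↔ r))) ↔ (r ↔ u) = T ↔ F = F
((r → ((u → r) ⊕ ¬(u ↔ r))) ↔ (r ↔ u)) ↔ r = F ↔ F = T
(((r → ((u → r) ⊕ ¬(u ↔ r))) ↔ (r ↔ u)) ↔ r) ↔ r = T ↔ F = F
u → ((((r → ((u → r) ⊕ ¬(u ↔ r))) ↔ (r ↔ u)) ↔ r) ↔ r) = T → F = F
(u ∧ ((u ∨ (r ↔ u)) ∨ (u ↔ r))) → (u → ((((r → ((u → r) ⊕ ¬(u ↔ r))) ↔ (r ↔ u)) ↔ r) ↔ r)) = T → F = F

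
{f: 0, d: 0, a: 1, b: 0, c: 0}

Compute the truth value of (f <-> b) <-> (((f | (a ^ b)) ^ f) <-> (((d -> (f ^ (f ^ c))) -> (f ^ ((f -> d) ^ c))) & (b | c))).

f <-> b = 0 <-> 0 = 1
a ^ b = 1 ^ 0 = 1
f | (a ^ b) = 0 | 1 = 1
(f | (a ^ b)) ^ f = 1 ^ 0 = 1
f ^ c = 0 ^ 0 = 0
f ^ (f ^ c) = 0 ^ 0 = 0
d -> (f ^ (f ^ c)) = 0 -> 0 = 1
f -> d = 0 -> 0 = 1
(f -> d) ^ c = 1 ^ 0 = 1
f ^ ((f -> d) ^ c) = 0 ^ 1 = 1
(d -> (f ^ (f ^ c))) -> (f ^ ((f -> d) ^ c)) = 1 -> 1 = 1
b | c = 0 | 0 = 0
((d -> (f ^ (f ^ c))) -> (f ^ ((f -> d) ^ c))) & (b | c) = 1 & 0 = 0
((f | (a ^ b)) ^ f) <-> (((d -> (f ^ (f ^ c))) -> (f ^ ((f -> d) ^ c))) & (b | c)) = 1 <-> 0 = 0
(f <-> b) <-> (((f | (a ^ b)) ^ f) <-> (((d -> (f ^ (f ^ c))) -> (f ^ ((f -> d) ^ c))) & (b | c))) = 1 <-> 0 = 0

0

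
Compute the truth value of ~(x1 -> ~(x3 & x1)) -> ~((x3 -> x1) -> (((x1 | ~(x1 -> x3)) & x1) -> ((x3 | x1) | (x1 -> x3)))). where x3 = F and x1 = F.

x3 & x1 = F & F = F
~(x3 & x1) = ~F = T
x1 -> ~(x3 & x1) = F -> T = T
~(x1 -> ~(x3 & x1)) = ~T = F
x3 -> x1 = F -> F = T
x1 -> x3 = F -> F = T
~(x1 -> x3) = ~T = F
x1 | ~(x1 -> x3) = F | F = F
(x1 | ~(x1 -> x3)) & x1 = F & F = F
x3 | x1 = F | F = F
x1 -> x3 = F -> F = T
(x3 | x1) | (x1 -> x3) = F | T = T
((x1 | ~(x1 -> x3)) & x1) -> ((x3 | x1) | (x1 -> x3)) = F -> T = T
(x3 -> x1) -> (((x1 | ~(x1 -> x3)) & x1) -> ((x3 | x1) | (x1 -> x3))) = T -> T = T
~((x3 -> x1) -> (((x1 | ~(x1 -> x3)) & x1) -> ((x3 | x1) | (x1 -> x3)))) = ~T = F
~(x1 -> ~(x3 & x1)) -> ~((x3 -> x1) -> (((x1 | ~(x1 -> x3)) & x1) -> ((x3 | x1) | (x1 -> x3)))) = F -> F = T

T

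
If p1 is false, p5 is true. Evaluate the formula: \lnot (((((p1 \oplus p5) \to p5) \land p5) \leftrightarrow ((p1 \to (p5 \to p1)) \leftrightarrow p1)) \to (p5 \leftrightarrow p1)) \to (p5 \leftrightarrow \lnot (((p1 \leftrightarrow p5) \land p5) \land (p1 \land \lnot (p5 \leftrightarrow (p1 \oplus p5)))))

p1 \oplus p5 = \text{False} \oplus \text{True} = \text{True}
(p1 \oplus p5) \to p5 = \text{True} \to \text{True} = \text{True}
((p1 \oplus p5) \to p5) \land p5 = \text{True} \land \text{True} = \text{True}
p5 \to p1 = \text{True} \to \text{False} = \text{False}
p1 \to (p5 \to p1) = \text{False} \to \text{False} = \text{True}
(p1 \to (p5 \to p1)) \leftrightarrow p1 = \text{True} \leftrightarrow \text{False} = \text{False}
(((p1 \oplus p5) \to p5) \land p5) \leftrightarrow ((p1 \to (p5 \to p1)) \leftrightarrow p1) = \text{True} \leftrightarrow \text{False} = \text{False}
p5 \leftrightarrow p1 = \text{True} \leftrightarrow \text{False} = \text{False}
((((p1 \oplus p5) \to p5) \land p5) \leftrightarrow ((p1 \to (p5 \to p1)) \leftrightarrow p1)) \to (p5 \leftrightarrow p1) = \text{False} \to \text{False} = \text{True}
\lnot (((((p1 \oplus p5) \to p5) \land p5) \leftrightarrow ((p1 \to (p5 \to p1)) \leftrightarrow p1)) \to (p5 \leftrightarrow p1)) = \lnot \text{True} = \text{False}
p1 \leftrightarrow p5 = \text{False} \leftrightarrow \text{True} = \text{False}
(p1 \leftrightarrow p5) \land p5 = \text{False} \land \text{True} = \text{False}
p1 \oplus p5 = \text{False} \oplus \text{True} = \text{True}
p5 \leftrightarrow (p1 \oplus p5) = \text{True} \leftrightarrow \text{True} = \text{True}
\lnot (p5 \leftrightarrow (p1 \oplus p5)) = \lnot \text{True} = \text{False}
p1 \land \lnot (p5 \leftrightarrow (p1 \oplus p5)) = \text{False} \land \text{False} = \text{False}
((p1 \leftrightarrow p5) \land p5) \land (p1 \land \lnot (p5 \leftrightarrow (p1 \oplus p5))) = \text{False} \land \text{False} = \text{False}
\lnot (((p1 \leftrightarrow p5) \land p5) \land (p1 \land \lnot (p5 \leftrightarrow (p1 \oplus p5)))) = \lnot \text{False} = \text{True}
p5 \leftrightarrow \lnot (((p1 \leftrightarrow p5) \land p5) \land (p1 \land \lnot (p5 \leftrightarrow (p1 \oplus p5)))) = \text{True} \leftrightarrow \text{True} = \text{True}
\lnot (((((p1 \oplus p5) \to p5) \land p5) \leftrightarrow ((p1 \to (p5 \to p1)) \leftrightarrow p1)) \to (p5 \leftrightarrow p1)) \to (p5 \leftrightarrow \lnot (((p1 \leftrightarrow p5) \land p5) \land (p1 \land \lnot (p5 \leftrightarrow (p1 \oplus p5))))) = \text{False} \to \text{True} = \text{True}

\text{True}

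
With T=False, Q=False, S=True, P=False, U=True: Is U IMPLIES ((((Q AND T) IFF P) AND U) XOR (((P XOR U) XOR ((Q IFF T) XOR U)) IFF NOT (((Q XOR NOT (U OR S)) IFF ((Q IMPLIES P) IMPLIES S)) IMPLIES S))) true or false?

Substituting T=False, Q=False, S=True, P=False, U=True:
Q AND T = False AND False = False
(Q AND T) IFF P = False IFF False = True
((Q AND T) IFF P) AND U = True AND True = True
P XOR U = False XOR True = True
Q IFF T = False IFF False = True
(Q IFF T) XOR U = True XOR True = False
(P XOR U) XOR ((Q IFF T) XOR U) = True XOR False = True
U OR S = True OR True = True
NOT (U OR S) = NOT True = False
Q XOR NOT (U OR S) = False XOR False = False
Q IMPLIES P = False IMPLIES False = True
(Q IMPLIES P) IMPLIES S = True IMPLIES True = True
(Q XOR NOT (U OR S)) IFF ((Q IMPLIES P) IMPLIES S) = False IFF True = False
((Q XOR NOT (U OR S)) IFF ((Q IMPLIES P) IMPLIES S)) IMPLIES S = False IMPLIES True = True
NOT (((Q XOR NOT (U OR S)) IFF ((Q IMPLIES P) IMPLIES S)) IMPLIES S) = NOT True = False
((P XOR U) XOR ((Q IFF T) XOR U)) IFF NOT (((Q XOR NOT (U OR S)) IFF ((Q IMPLIES P) IMPLIES S)) IMPLIES S) = True IFF False = False
(((Q AND T) IFF P) AND U) XOR (((P XOR U) XOR ((Q IFF T) XOR U)) IFF NOT (((Q XOR NOT (U OR S)) IFF ((Q IMPLIES P) IMPLIES S)) IMPLIES S)) = True XOR False = True
U IMPLIES ((((Q AND T) IFF P) AND U) XOR (((P XOR U) XOR ((Q IFF T) XOR U)) IFF NOT (((Q XOR NOT (U OR S)) IFF ((Q IMPLIES P) IMPLIES S)) IMPLIES S))) = True IMPLIES True = True

True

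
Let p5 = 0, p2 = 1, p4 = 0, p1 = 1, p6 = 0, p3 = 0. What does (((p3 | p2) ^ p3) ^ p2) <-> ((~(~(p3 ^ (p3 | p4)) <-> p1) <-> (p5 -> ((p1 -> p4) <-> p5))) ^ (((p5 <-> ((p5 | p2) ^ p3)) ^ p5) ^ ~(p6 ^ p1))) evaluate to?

1

Substituting p5=0, p2=1, p4=0, p1=1, p6=0, p3=0:
p3 | p2 = 0 | 1 = 1
(p3 | p2) ^ p3 = 1 ^ 0 = 1
((p3 | p2) ^ p3) ^ p2 = 1 ^ 1 = 0
p3 | p4 = 0 | 0 = 0
p3 ^ (p3 | p4) = 0 ^ 0 = 0
~(p3 ^ (p3 | p4)) = ~0 = 1
~(p3 ^ (p3 | p4)) <-> p1 = 1 <-> 1 = 1
~(~(p3 ^ (p3 | p4)) <-> p1) = ~1 = 0
p1 -> p4 = 1 -> 0 = 0
(p1 -> p4) <-> p5 = 0 <-> 0 = 1
p5 -> ((p1 -> p4) <-> p5) = 0 -> 1 = 1
~(~(p3 ^ (p3 | p4)) <-> p1) <-> (p5 -> ((p1 -> p4) <-> p5)) = 0 <-> 1 = 0
p5 | p2 = 0 | 1 = 1
(p5 | p2) ^ p3 = 1 ^ 0 = 1
p5 <-> ((p5 | p2) ^ p3) = 0 <-> 1 = 0
(p5 <-> ((p5 | p2) ^ p3)) ^ p5 = 0 ^ 0 = 0
p6 ^ p1 = 0 ^ 1 = 1
~(p6 ^ p1) = ~1 = 0
((p5 <-> ((p5 | p2) ^ p3)) ^ p5) ^ ~(p6 ^ p1) = 0 ^ 0 = 0
(~(~(p3 ^ (p3 | p4)) <-> p1) <-> (p5 -> ((p1 -> p4) <-> p5))) ^ (((p5 <-> ((p5 | p2) ^ p3)) ^ p5) ^ ~(p6 ^ p1)) = 0 ^ 0 = 0
(((p3 | p2) ^ p3) ^ p2) <-> ((~(~(p3 ^ (p3 | p4)) <-> p1) <-> (p5 -> ((p1 -> p4) <-> p5))) ^ (((p5 <-> ((p5 | p2) ^ p3)) ^ p5) ^ ~(p6 ^ p1))) = 0 <-> 0 = 1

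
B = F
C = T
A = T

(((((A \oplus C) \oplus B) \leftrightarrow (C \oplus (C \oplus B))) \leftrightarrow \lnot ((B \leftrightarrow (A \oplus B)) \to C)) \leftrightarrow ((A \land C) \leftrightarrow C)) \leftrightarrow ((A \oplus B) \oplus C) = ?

T

A \oplus C = T \oplus T = F
(A \oplus C) \oplus B = F \oplus F = F
C \oplus B = T \oplus F = T
C \oplus (C \oplus B) = T \oplus T = F
((A \oplus C) \oplus B) \leftrightarrow (C \oplus (C \oplus B)) = F \leftrightarrow F = T
A \oplus B = T \oplus F = T
B \leftrightarrow (A \oplus B) = F \leftrightarrow T = F
(B \leftrightarrow (A \oplus B)) \to C = F \to T = T
\lnot ((B \leftrightarrow (A \oplus B)) \to C) = \lnot T = F
(((A \oplus C) \oplus B) \leftrightarrow (C \oplus (C \oplus B))) \leftrightarrow \lnot ((B \leftrightarrow (A \oplus B)) \to C) = T \leftrightarrow F = F
A \land C = T \land T = T
(A \land C) \leftrightarrow C = T \leftrightarrow T = T
((((A \oplus C) \oplus B) \leftrightarrow (C \oplus (C \oplus B))) \leftrightarrow \lnot ((B \leftrightarrow (A \oplus B)) \to C)) \leftrightarrow ((A \land C) \leftrightarrow C) = F \leftrightarrow T = F
A \oplus B = T \oplus F = T
(A \oplus B) \oplus C = T \oplus T = F
(((((A \oplus C) \oplus B) \leftrightarrow (C \oplus (C \oplus B))) \leftrightarrow \lnot ((B \leftrightarrow (A \oplus B)) \to C)) \leftrightarrow ((A \land C) \leftrightarrow C)) \leftrightarrow ((A \oplus B) \oplus C) = F \leftrightarrow F = T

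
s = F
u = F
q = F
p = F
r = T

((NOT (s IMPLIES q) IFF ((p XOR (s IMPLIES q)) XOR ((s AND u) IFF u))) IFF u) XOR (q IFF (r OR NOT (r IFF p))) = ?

F

s IMPLIES q = F IMPLIES F = T
NOT (s IMPLIES q) = NOT T = F
s IMPLIES q = F IMPLIES F = T
p XOR (s IMPLIES q) = F XOR T = T
s AND u = F AND F = F
(s AND u) IFF u = F IFF F = T
(p XOR (s IMPLIES q)) XOR ((s AND u) IFF u) = T XOR T = F
NOT (s IMPLIES q) IFF ((p XOR (s IMPLIES q)) XOR ((s AND u) IFF u)) = F IFF F = T
(NOT (s IMPLIES q) IFF ((p XOR (s IMPLIES q)) XOR ((s AND u) IFF u))) IFF u = T IFF F = F
r IFF p = T IFF F = F
NOT (r IFF p) = NOT F = T
r OR NOT (r IFF p) = T OR T = T
q IFF (r OR NOT (r IFF p)) = F IFF T = F
((NOT (s IMPLIES q) IFF ((p XOR (s IMPLIES q)) XOR ((s AND u) IFF u))) IFF u) XOR (q IFF (r OR NOT (r IFF p))) = F XOR F = F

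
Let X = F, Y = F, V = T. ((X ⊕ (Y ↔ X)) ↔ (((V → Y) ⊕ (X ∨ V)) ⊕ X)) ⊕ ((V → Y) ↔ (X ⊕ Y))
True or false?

Substituting X=F, Y=F, V=T:
Y ↔ X = F ↔ F = T
X ⊕ (Y ↔ X) = F ⊕ T = T
V → Y = T → F = F
X ∨ V = F ∨ T = T
(V → Y) ⊕ (X ∨ V) = F ⊕ T = T
((V → Y) ⊕ (X ∨ V)) ⊕ X = T ⊕ F = T
(X ⊕ (Y ↔ X)) ↔ (((V → Y) ⊕ (X ∨ V)) ⊕ X) = T ↔ T = T
V → Y = T → F = F
X ⊕ Y = F ⊕ F = F
(V → Y) ↔ (X ⊕ Y) = F ↔ F = T
((X ⊕ (Y ↔ X)) ↔ (((V → Y) ⊕ (X ∨ V)) ⊕ X)) ⊕ ((V → Y) ↔ (X ⊕ Y)) = T ⊕ T = F

F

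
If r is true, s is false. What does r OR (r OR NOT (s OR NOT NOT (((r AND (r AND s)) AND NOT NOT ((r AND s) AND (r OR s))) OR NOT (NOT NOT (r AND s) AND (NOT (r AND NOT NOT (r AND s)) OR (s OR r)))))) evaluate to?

Substituting r=true, s=false:
r AND s = true AND false = false
r AND (r AND s) = true AND false = false
r AND s = true AND false = false
r OR s = true OR false = true
(r AND s) AND (r OR s) = false AND true = false
NOT ((r AND s) AND (r OR s)) = NOT false = true
NOT NOT ((r AND s) AND (r OR s)) = NOT true = false
(r AND (r AND s)) AND NOT NOT ((r AND s) AND (r OR s)) = false AND false = false
r AND s = true AND false = false
NOT (r AND s) = NOT false = true
NOT NOT (r AND s) = NOT true = false
r AND s = true AND false = false
NOT (r AND s) = NOT false = true
NOT NOT (r AND s) = NOT true = false
r AND NOT NOT (r AND s) = true AND false = false
NOT (r AND NOT NOT (r AND s)) = NOT false = true
s OR r = false OR true = true
NOT (r AND NOT NOT (r AND s)) OR (s OR r) = true OR true = true
NOT NOT (r AND s) AND (NOT (r AND NOT NOT (r AND s)) OR (s OR r)) = false AND true = false
NOT (NOT NOT (r AND s) AND (NOT (r AND NOT NOT (r AND s)) OR (s OR r))) = NOT false = true
((r AND (r AND s)) AND NOT NOT ((r AND s) AND (r OR s))) OR NOT (NOT NOT (r AND s) AND (NOT (r AND NOT NOT (r AND s)) OR (s OR r))) = false OR true = true
NOT (((r AND (r AND s)) AND NOT NOT ((r AND s) AND (r OR s))) OR NOT (NOT NOT (r AND s) AND (NOT (r AND NOT NOT (r AND s)) OR (s OR r)))) = NOT true = false
NOT NOT (((r AND (r AND s)) AND NOT NOT ((r AND s) AND (r OR s))) OR NOT (NOT NOT (r AND s) AND (NOT (r AND NOT NOT (r AND s)) OR (s OR r)))) = NOT false = true
s OR NOT NOT (((r AND (r AND s)) AND NOT NOT ((r AND s) AND (r OR s))) OR NOT (NOT NOT (r AND s) AND (NOT (r AND NOT NOT (r AND s)) OR (s OR r)))) = false OR true = true
NOT (s OR NOT NOT (((r AND (r AND s)) AND NOT NOT ((r AND s) AND (r OR s))) OR NOT (NOT NOT (r AND s) AND (NOT (r AND NOT NOT (r AND s)) OR (s OR r))))) = NOT true = false
r OR NOT (s OR NOT NOT (((r AND (r AND s)) AND NOT NOT ((r AND s) AND (r OR s))) OR NOT (NOT NOT (r AND s) AND (NOT (r AND NOT NOT (r AND s)) OR (s OR r))))) = true OR false = true
r OR (r OR NOT (s OR NOT NOT (((r AND (r AND s)) AND NOT NOT ((r AND s) AND (r OR s))) OR NOT (NOT NOT (r AND s) AND (NOT (r AND NOT NOT (r AND s)) OR (s OR r)))))) = true OR true = true

true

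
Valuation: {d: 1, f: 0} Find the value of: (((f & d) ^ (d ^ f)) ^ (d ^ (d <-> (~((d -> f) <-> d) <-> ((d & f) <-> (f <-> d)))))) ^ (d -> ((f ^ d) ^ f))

0

f & d = 0 & 1 = 0
d ^ f = 1 ^ 0 = 1
(f & d) ^ (d ^ f) = 0 ^ 1 = 1
d -> f = 1 -> 0 = 0
(d -> f) <-> d = 0 <-> 1 = 0
~((d -> f) <-> d) = ~0 = 1
d & f = 1 & 0 = 0
f <-> d = 0 <-> 1 = 0
(d & f) <-> (f <-> d) = 0 <-> 0 = 1
~((d -> f) <-> d) <-> ((d & f) <-> (f <-> d)) = 1 <-> 1 = 1
d <-> (~((d -> f) <-> d) <-> ((d & f) <-> (f <-> d))) = 1 <-> 1 = 1
d ^ (d <-> (~((d -> f) <-> d) <-> ((d & f) <-> (f <-> d)))) = 1 ^ 1 = 0
((f & d) ^ (d ^ f)) ^ (d ^ (d <-> (~((d -> f) <-> d) <-> ((d & f) <-> (f <-> d))))) = 1 ^ 0 = 1
f ^ d = 0 ^ 1 = 1
(f ^ d) ^ f = 1 ^ 0 = 1
d -> ((f ^ d) ^ f) = 1 -> 1 = 1
(((f & d) ^ (d ^ f)) ^ (d ^ (d <-> (~((d -> f) <-> d) <-> ((d & f) <-> (f <-> d)))))) ^ (d -> ((f ^ d) ^ f)) = 1 ^ 1 = 0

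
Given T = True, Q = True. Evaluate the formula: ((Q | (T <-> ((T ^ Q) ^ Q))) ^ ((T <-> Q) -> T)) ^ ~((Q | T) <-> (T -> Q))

Substituting T=True, Q=True:
T ^ Q = True ^ True = False
(T ^ Q) ^ Q = False ^ True = True
T <-> ((T ^ Q) ^ Q) = True <-> True = True
Q | (T <-> ((T ^ Q) ^ Q)) = True | True = True
T <-> Q = True <-> True = True
(T <-> Q) -> T = True -> True = True
(Q | (T <-> ((T ^ Q) ^ Q))) ^ ((T <-> Q) -> T) = True ^ True = False
Q | T = True | True = True
T -> Q = True -> True = True
(Q | T) <-> (T -> Q) = True <-> True = True
~((Q | T) <-> (T -> Q)) = ~True = False
((Q | (T <-> ((T ^ Q) ^ Q))) ^ ((T <-> Q) -> T)) ^ ~((Q | T) <-> (T -> Q)) = False ^ False = False

False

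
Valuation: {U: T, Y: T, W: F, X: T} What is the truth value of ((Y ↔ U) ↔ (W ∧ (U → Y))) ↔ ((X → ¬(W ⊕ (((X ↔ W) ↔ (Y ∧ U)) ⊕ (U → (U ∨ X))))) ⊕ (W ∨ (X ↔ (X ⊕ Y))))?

T

Substituting U=T, Y=T, W=F, X=T:
Y ↔ U = T ↔ T = T
U → Y = T → T = T
W ∧ (U → Y) = F ∧ T = F
(Y ↔ U) ↔ (W ∧ (U → Y)) = T ↔ F = F
X ↔ W = T ↔ F = F
Y ∧ U = T ∧ T = T
(X ↔ W) ↔ (Y ∧ U) = F ↔ T = F
U ∨ X = T ∨ T = T
U → (U ∨ X) = T → T = T
((X ↔ W) ↔ (Y ∧ U)) ⊕ (U → (U ∨ X)) = F ⊕ T = T
W ⊕ (((X ↔ W) ↔ (Y ∧ U)) ⊕ (U → (U ∨ X))) = F ⊕ T = T
¬(W ⊕ (((X ↔ W) ↔ (Y ∧ U)) ⊕ (U → (U ∨ X)))) = ¬T = F
X → ¬(W ⊕ (((X ↔ W) ↔ (Y ∧ U)) ⊕ (U → (U ∨ X)))) = T → F = F
X ⊕ Y = T ⊕ T = F
X ↔ (X ⊕ Y) = T ↔ F = F
W ∨ (X ↔ (X ⊕ Y)) = F ∨ F = F
(X → ¬(W ⊕ (((X ↔ W) ↔ (Y ∧ U)) ⊕ (U → (U ∨ X))))) ⊕ (W ∨ (X ↔ (X ⊕ Y))) = F ⊕ F = F
((Y ↔ U) ↔ (W ∧ (U → Y))) ↔ ((X → ¬(W ⊕ (((X ↔ W) ↔ (Y ∧ U)) ⊕ (U → (U ∨ X))))) ⊕ (W ∨ (X ↔ (X ⊕ Y)))) = F ↔ F = T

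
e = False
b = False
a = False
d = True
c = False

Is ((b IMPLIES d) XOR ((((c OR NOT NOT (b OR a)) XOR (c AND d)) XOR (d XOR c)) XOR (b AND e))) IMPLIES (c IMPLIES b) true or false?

True

b IMPLIES d = False IMPLIES True = True
b OR a = False OR False = False
NOT (b OR a) = NOT False = True
NOT NOT (b OR a) = NOT True = False
c OR NOT NOT (b OR a) = False OR False = False
c AND d = False AND True = False
(c OR NOT NOT (b OR a)) XOR (c AND d) = False XOR False = False
d XOR c = True XOR False = True
((c OR NOT NOT (b OR a)) XOR (c AND d)) XOR (d XOR c) = False XOR True = True
b AND e = False AND False = False
(((c OR NOT NOT (b OR a)) XOR (c AND d)) XOR (d XOR c)) XOR (b AND e) = True XOR False = True
(b IMPLIES d) XOR ((((c OR NOT NOT (b OR a)) XOR (c AND d)) XOR (d XOR c)) XOR (b AND e)) = True XOR True = False
c IMPLIES b = False IMPLIES False = True
((b IMPLIES d) XOR ((((c OR NOT NOT (b OR a)) XOR (c AND d)) XOR (d XOR c)) XOR (b AND e))) IMPLIES (c IMPLIES b) = False IMPLIES True = True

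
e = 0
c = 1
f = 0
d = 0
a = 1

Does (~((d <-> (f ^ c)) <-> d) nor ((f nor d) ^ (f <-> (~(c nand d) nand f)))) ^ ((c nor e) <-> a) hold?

Substituting e=0, c=1, f=0, d=0, a=1:
f ^ c = 0 ^ 1 = 1
d <-> (f ^ c) = 0 <-> 1 = 0
(d <-> (f ^ c)) <-> d = 0 <-> 0 = 1
~((d <-> (f ^ c)) <-> d) = ~1 = 0
f nor d = 0 nor 0 = 1
c nand d = 1 nand 0 = 1
~(c nand d) = ~1 = 0
~(c nand d) nand f = 0 nand 0 = 1
f <-> (~(c nand d) nand f) = 0 <-> 1 = 0
(f nor d) ^ (f <-> (~(c nand d) nand f)) = 1 ^ 0 = 1
~((d <-> (f ^ c)) <-> d) nor ((f nor d) ^ (f <-> (~(c nand d) nand f))) = 0 nor 1 = 0
c nor e = 1 nor 0 = 0
(c nor e) <-> a = 0 <-> 1 = 0
(~((d <-> (f ^ c)) <-> d) nor ((f nor d) ^ (f <-> (~(c nand d) nand f)))) ^ ((c nor e) <-> a) = 0 ^ 0 = 0

0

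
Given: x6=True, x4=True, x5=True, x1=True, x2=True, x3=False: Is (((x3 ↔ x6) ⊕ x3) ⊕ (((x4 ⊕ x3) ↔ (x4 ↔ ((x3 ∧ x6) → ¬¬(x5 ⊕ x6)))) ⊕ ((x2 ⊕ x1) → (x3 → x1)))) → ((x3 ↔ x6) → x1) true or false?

True

Substituting x6=True, x4=True, x5=True, x1=True, x2=True, x3=False:
x3 ↔ x6 = False ↔ True = False
(x3 ↔ x6) ⊕ x3 = False ⊕ False = False
x4 ⊕ x3 = True ⊕ False = True
x3 ∧ x6 = False ∧ True = False
x5 ⊕ x6 = True ⊕ True = False
¬(x5 ⊕ x6) = ¬False = True
¬¬(x5 ⊕ x6) = ¬True = False
(x3 ∧ x6) → ¬¬(x5 ⊕ x6) = False → False = True
x4 ↔ ((x3 ∧ x6) → ¬¬(x5 ⊕ x6)) = True ↔ True = True
(x4 ⊕ x3) ↔ (x4 ↔ ((x3 ∧ x6) → ¬¬(x5 ⊕ x6))) = True ↔ True = True
x2 ⊕ x1 = True ⊕ True = False
x3 → x1 = False → True = True
(x2 ⊕ x1) → (x3 → x1) = False → True = True
((x4 ⊕ x3) ↔ (x4 ↔ ((x3 ∧ x6) → ¬¬(x5 ⊕ x6)))) ⊕ ((x2 ⊕ x1) → (x3 → x1)) = True ⊕ True = False
((x3 ↔ x6) ⊕ x3) ⊕ (((x4 ⊕ x3) ↔ (x4 ↔ ((x3 ∧ x6) → ¬¬(x5 ⊕ x6)))) ⊕ ((x2 ⊕ x1) → (x3 → x1))) = False ⊕ False = False
x3 ↔ x6 = False ↔ True = False
(x3 ↔ x6) → x1 = False → True = True
(((x3 ↔ x6) ⊕ x3) ⊕ (((x4 ⊕ x3) ↔ (x4 ↔ ((x3 ∧ x6) → ¬¬(x5 ⊕ x6)))) ⊕ ((x2 ⊕ x1) → (x3 → x1)))) → ((x3 ↔ x6) → x1) = False → True = True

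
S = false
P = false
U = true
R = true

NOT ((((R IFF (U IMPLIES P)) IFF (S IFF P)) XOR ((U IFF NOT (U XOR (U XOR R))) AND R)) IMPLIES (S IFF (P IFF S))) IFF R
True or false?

false

U IMPLIES P = true IMPLIES false = false
R IFF (U IMPLIES P) = true IFF false = false
S IFF P = false IFF false = true
(R IFF (U IMPLIES P)) IFF (S IFF P) = false IFF true = false
U XOR R = true XOR true = false
U XOR (U XOR R) = true XOR false = true
NOT (U XOR (U XOR R)) = NOT true = false
U IFF NOT (U XOR (U XOR R)) = true IFF false = false
(U IFF NOT (U XOR (U XOR R))) AND R = false AND true = false
((R IFF (U IMPLIES P)) IFF (S IFF P)) XOR ((U IFF NOT (U XOR (U XOR R))) AND R) = false XOR false = false
P IFF S = false IFF false = true
S IFF (P IFF S) = false IFF true = false
(((R IFF (U IMPLIES P)) IFF (S IFF P)) XOR ((U IFF NOT (U XOR (U XOR R))) AND R)) IMPLIES (S IFF (P IFF S)) = false IMPLIES false = true
NOT ((((R IFF (U IMPLIES P)) IFF (S IFF P)) XOR ((U IFF NOT (U XOR (U XOR R))) AND R)) IMPLIES (S IFF (P IFF S))) = NOT true = false
NOT ((((R IFF (U IMPLIES P)) IFF (S IFF P)) XOR ((U IFF NOT (U XOR (U XOR R))) AND R)) IMPLIES (S IFF (P IFF S))) IFF R = false IFF true = false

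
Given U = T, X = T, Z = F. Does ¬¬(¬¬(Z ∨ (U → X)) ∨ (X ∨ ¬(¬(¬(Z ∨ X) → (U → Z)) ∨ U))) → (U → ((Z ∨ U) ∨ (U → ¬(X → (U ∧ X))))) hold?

T

Substituting U=T, X=T, Z=F:
U → X = T → T = T
Z ∨ (U → X) = F ∨ T = T
¬(Z ∨ (U → X)) = ¬T = F
¬¬(Z ∨ (U → X)) = ¬F = T
Z ∨ X = F ∨ T = T
¬(Z ∨ X) = ¬T = F
U → Z = T → F = F
¬(Z ∨ X) → (U → Z) = F → F = T
¬(¬(Z ∨ X) → (U → Z)) = ¬T = F
¬(¬(Z ∨ X) → (U → Z)) ∨ U = F ∨ T = T
¬(¬(¬(Z ∨ X) → (U → Z)) ∨ U) = ¬T = F
X ∨ ¬(¬(¬(Z ∨ X) → (U → Z)) ∨ U) = T ∨ F = T
¬¬(Z ∨ (U → X)) ∨ (X ∨ ¬(¬(¬(Z ∨ X) → (U → Z)) ∨ U)) = T ∨ T = T
¬(¬¬(Z ∨ (U → X)) ∨ (X ∨ ¬(¬(¬(Z ∨ X) → (U → Z)) ∨ U))) = ¬T = F
¬¬(¬¬(Z ∨ (U → X)) ∨ (X ∨ ¬(¬(¬(Z ∨ X) → (U → Z)) ∨ U))) = ¬F = T
Z ∨ U = F ∨ T = T
U ∧ X = T ∧ T = T
X → (U ∧ X) = T → T = T
¬(X → (U ∧ X)) = ¬T = F
U → ¬(X → (U ∧ X)) = T → F = F
(Z ∨ U) ∨ (U → ¬(X → (U ∧ X))) = T ∨ F = T
U → ((Z ∨ U) ∨ (U → ¬(X → (U ∧ X)))) = T → T = T
¬¬(¬¬(Z ∨ (U → X)) ∨ (X ∨ ¬(¬(¬(Z ∨ X) → (U → Z)) ∨ U))) → (U → ((Z ∨ U) ∨ (U → ¬(X → (U ∧ X))))) = T → T = T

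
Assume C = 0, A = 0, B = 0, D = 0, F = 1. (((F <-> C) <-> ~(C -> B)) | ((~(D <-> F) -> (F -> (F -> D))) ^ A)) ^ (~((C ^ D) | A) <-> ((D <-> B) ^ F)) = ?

1

F <-> C = 1 <-> 0 = 0
C -> B = 0 -> 0 = 1
~(C -> B) = ~1 = 0
(F <-> C) <-> ~(C -> B) = 0 <-> 0 = 1
D <-> F = 0 <-> 1 = 0
~(D <-> F) = ~0 = 1
F -> D = 1 -> 0 = 0
F -> (F -> D) = 1 -> 0 = 0
~(D <-> F) -> (F -> (F -> D)) = 1 -> 0 = 0
(~(D <-> F) -> (F -> (F -> D))) ^ A = 0 ^ 0 = 0
((F <-> C) <-> ~(C -> B)) | ((~(D <-> F) -> (F -> (F -> D))) ^ A) = 1 | 0 = 1
C ^ D = 0 ^ 0 = 0
(C ^ D) | A = 0 | 0 = 0
~((C ^ D) | A) = ~0 = 1
D <-> B = 0 <-> 0 = 1
(D <-> B) ^ F = 1 ^ 1 = 0
~((C ^ D) | A) <-> ((D <-> B) ^ F) = 1 <-> 0 = 0
(((F <-> C) <-> ~(C -> B)) | ((~(D <-> F) -> (F -> (F -> D))) ^ A)) ^ (~((C ^ D) | A) <-> ((D <-> B) ^ F)) = 1 ^ 0 = 1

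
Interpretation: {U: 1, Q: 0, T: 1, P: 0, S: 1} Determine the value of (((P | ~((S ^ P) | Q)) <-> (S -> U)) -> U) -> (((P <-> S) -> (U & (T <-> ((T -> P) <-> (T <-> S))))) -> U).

Substituting U=1, Q=0, T=1, P=0, S=1:
S ^ P = 1 ^ 0 = 1
(S ^ P) | Q = 1 | 0 = 1
~((S ^ P) | Q) = ~1 = 0
P | ~((S ^ P) | Q) = 0 | 0 = 0
S -> U = 1 -> 1 = 1
(P | ~((S ^ P) | Q)) <-> (S -> U) = 0 <-> 1 = 0
((P | ~((S ^ P) | Q)) <-> (S -> U)) -> U = 0 -> 1 = 1
P <-> S = 0 <-> 1 = 0
T -> P = 1 -> 0 = 0
T <-> S = 1 <-> 1 = 1
(T -> P) <-> (T <-> S) = 0 <-> 1 = 0
T <-> ((T -> P) <-> (T <-> S)) = 1 <-> 0 = 0
U & (T <-> ((T -> P) <-> (T <-> S))) = 1 & 0 = 0
(P <-> S) -> (U & (T <-> ((T -> P) <-> (T <-> S)))) = 0 -> 0 = 1
((P <-> S) -> (U & (T <-> ((T -> P) <-> (T <-> S))))) -> U = 1 -> 1 = 1
(((P | ~((S ^ P) | Q)) <-> (S -> U)) -> U) -> (((P <-> S) -> (U & (T <-> ((T -> P) <-> (T <-> S))))) -> U) = 1 -> 1 = 1

1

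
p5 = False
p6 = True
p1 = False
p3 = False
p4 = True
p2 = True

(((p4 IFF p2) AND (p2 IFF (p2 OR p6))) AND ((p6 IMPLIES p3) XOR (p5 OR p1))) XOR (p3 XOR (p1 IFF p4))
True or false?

False

p4 IFF p2 = True IFF True = True
p2 OR p6 = True OR True = True
p2 IFF (p2 OR p6) = True IFF True = True
(p4 IFF p2) AND (p2 IFF (p2 OR p6)) = True AND True = True
p6 IMPLIES p3 = True IMPLIES False = False
p5 OR p1 = False OR False = False
(p6 IMPLIES p3) XOR (p5 OR p1) = False XOR False = False
((p4 IFF p2) AND (p2 IFF (p2 OR p6))) AND ((p6 IMPLIES p3) XOR (p5 OR p1)) = True AND False = False
p1 IFF p4 = False IFF True = False
p3 XOR (p1 IFF p4) = False XOR False = False
(((p4 IFF p2) AND (p2 IFF (p2 OR p6))) AND ((p6 IMPLIES p3) XOR (p5 OR p1))) XOR (p3 XOR (p1 IFF p4)) = False XOR False = False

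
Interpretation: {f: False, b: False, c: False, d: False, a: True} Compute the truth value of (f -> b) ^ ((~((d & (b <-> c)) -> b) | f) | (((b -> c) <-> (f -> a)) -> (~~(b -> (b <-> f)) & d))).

True

f -> b = False -> False = True
b <-> c = False <-> False = True
d & (b <-> c) = False & True = False
(d & (b <-> c)) -> b = False -> False = True
~((d & (b <-> c)) -> b) = ~True = False
~((d & (b <-> c)) -> b) | f = False | False = False
b -> c = False -> False = True
f -> a = False -> True = True
(b -> c) <-> (f -> a) = True <-> True = True
b <-> f = False <-> False = True
b -> (b <-> f) = False -> True = True
~(b -> (b <-> f)) = ~True = False
~~(b -> (b <-> f)) = ~False = True
~~(b -> (b <-> f)) & d = True & False = False
((b -> c) <-> (f -> a)) -> (~~(b -> (b <-> f)) & d) = True -> False = False
(~((d & (b <-> c)) -> b) | f) | (((b -> c) <-> (f -> a)) -> (~~(b -> (b <-> f)) & d)) = False | False = False
(f -> b) ^ ((~((d & (b <-> c)) -> b) | f) | (((b -> c) <-> (f -> a)) -> (~~(b -> (b <-> f)) & d))) = True ^ False = True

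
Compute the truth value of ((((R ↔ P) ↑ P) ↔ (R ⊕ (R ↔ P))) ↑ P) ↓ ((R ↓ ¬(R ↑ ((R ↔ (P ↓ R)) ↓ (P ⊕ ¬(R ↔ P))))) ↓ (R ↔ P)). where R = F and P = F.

F

Substituting R=F, P=F:
R ↔ P = F ↔ F = T
(R ↔ P) ↑ P = T ↑ F = T
R ↔ P = F ↔ F = T
R ⊕ (R ↔ P) = F ⊕ T = T
((R ↔ P) ↑ P) ↔ (R ⊕ (R ↔ P)) = T ↔ T = T
(((R ↔ P) ↑ P) ↔ (R ⊕ (R ↔ P))) ↑ P = T ↑ F = T
P ↓ R = F ↓ F = T
R ↔ (P ↓ R) = F ↔ T = F
R ↔ P = F ↔ F = T
¬(R ↔ P) = ¬T = F
P ⊕ ¬(R ↔ P) = F ⊕ F = F
(R ↔ (P ↓ R)) ↓ (P ⊕ ¬(R ↔ P)) = F ↓ F = T
R ↑ ((R ↔ (P ↓ R)) ↓ (P ⊕ ¬(R ↔ P))) = F ↑ T = T
¬(R ↑ ((R ↔ (P ↓ R)) ↓ (P ⊕ ¬(R ↔ P)))) = ¬T = F
R ↓ ¬(R ↑ ((R ↔ (P ↓ R)) ↓ (P ⊕ ¬(R ↔ P)))) = F ↓ F = T
R ↔ P = F ↔ F = T
(R ↓ ¬(R ↑ ((R ↔ (P ↓ R)) ↓ (P ⊕ ¬(R ↔ P))))) ↓ (R ↔ P) = T ↓ T = F
((((R ↔ P) ↑ P) ↔ (R ⊕ (R ↔ P))) ↑ P) ↓ ((R ↓ ¬(R ↑ ((R ↔ (P ↓ R)) ↓ (P ⊕ ¬(R ↔ P))))) ↓ (R ↔ P)) = T ↓ F = F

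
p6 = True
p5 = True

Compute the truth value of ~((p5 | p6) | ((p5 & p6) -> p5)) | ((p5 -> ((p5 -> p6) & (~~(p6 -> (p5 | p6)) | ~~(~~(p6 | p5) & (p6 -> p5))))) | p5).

True

Substituting p6=True, p5=True:
p5 | p6 = True | True = True
p5 & p6 = True & True = True
(p5 & p6) -> p5 = True -> True = True
(p5 | p6) | ((p5 & p6) -> p5) = True | True = True
~((p5 | p6) | ((p5 & p6) -> p5)) = ~True = False
p5 -> p6 = True -> True = True
p5 | p6 = True | True = True
p6 -> (p5 | p6) = True -> True = True
~(p6 -> (p5 | p6)) = ~True = False
~~(p6 -> (p5 | p6)) = ~False = True
p6 | p5 = True | True = True
~(p6 | p5) = ~True = False
~~(p6 | p5) = ~False = True
p6 -> p5 = True -> True = True
~~(p6 | p5) & (p6 -> p5) = True & True = True
~(~~(p6 | p5) & (p6 -> p5)) = ~True = False
~~(~~(p6 | p5) & (p6 -> p5)) = ~False = True
~~(p6 -> (p5 | p6)) | ~~(~~(p6 | p5) & (p6 -> p5)) = True | True = True
(p5 -> p6) & (~~(p6 -> (p5 | p6)) | ~~(~~(p6 | p5) & (p6 -> p5))) = True & True = True
p5 -> ((p5 -> p6) & (~~(p6 -> (p5 | p6)) | ~~(~~(p6 | p5) & (p6 -> p5)))) = True -> True = True
(p5 -> ((p5 -> p6) & (~~(p6 -> (p5 | p6)) | ~~(~~(p6 | p5) & (p6 -> p5))))) | p5 = True | True = True
~((p5 | p6) | ((p5 & p6) -> p5)) | ((p5 -> ((p5 -> p6) & (~~(p6 -> (p5 | p6)) | ~~(~~(p6 | p5) & (p6 -> p5))))) | p5) = False | True = True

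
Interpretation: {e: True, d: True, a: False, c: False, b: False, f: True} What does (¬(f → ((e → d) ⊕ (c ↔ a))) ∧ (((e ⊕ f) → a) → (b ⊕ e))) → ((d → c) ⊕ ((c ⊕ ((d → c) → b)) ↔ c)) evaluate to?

e → d = True → True = True
c ↔ a = False ↔ False = True
(e → d) ⊕ (c ↔ a) = True ⊕ True = False
f → ((e → d) ⊕ (c ↔ a)) = True → False = False
¬(f → ((e → d) ⊕ (c ↔ a))) = ¬False = True
e ⊕ f = True ⊕ True = False
(e ⊕ f) → a = False → False = True
b ⊕ e = False ⊕ True = True
((e ⊕ f) → a) → (b ⊕ e) = True → True = True
¬(f → ((e → d) ⊕ (c ↔ a))) ∧ (((e ⊕ f) → a) → (b ⊕ e)) = True ∧ True = True
d → c = True → False = False
d → c = True → False = False
(d → c) → b = False → False = True
c ⊕ ((d → c) → b) = False ⊕ True = True
(c ⊕ ((d → c) → b)) ↔ c = True ↔ False = False
(d → c) ⊕ ((c ⊕ ((d → c) → b)) ↔ c) = False ⊕ False = False
(¬(f → ((e → d) ⊕ (c ↔ a))) ∧ (((e ⊕ f) → a) → (b ⊕ e))) → ((d → c) ⊕ ((c ⊕ ((d → c) → b)) ↔ c)) = True → False = False

False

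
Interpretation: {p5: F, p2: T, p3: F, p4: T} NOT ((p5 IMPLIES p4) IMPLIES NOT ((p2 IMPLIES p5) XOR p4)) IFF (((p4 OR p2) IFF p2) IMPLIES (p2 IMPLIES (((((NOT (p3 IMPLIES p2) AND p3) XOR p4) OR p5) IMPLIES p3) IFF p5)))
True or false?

T

p5 IMPLIES p4 = F IMPLIES T = T
p2 IMPLIES p5 = T IMPLIES F = F
(p2 IMPLIES p5) XOR p4 = F XOR T = T
NOT ((p2 IMPLIES p5) XOR p4) = NOT T = F
(p5 IMPLIES p4) IMPLIES NOT ((p2 IMPLIES p5) XOR p4) = T IMPLIES F = F
NOT ((p5 IMPLIES p4) IMPLIES NOT ((p2 IMPLIES p5) XOR p4)) = NOT F = T
p4 OR p2 = T OR T = T
(p4 OR p2) IFF p2 = T IFF T = T
p3 IMPLIES p2 = F IMPLIES T = T
NOT (p3 IMPLIES p2) = NOT T = F
NOT (p3 IMPLIES p2) AND p3 = F AND F = F
(NOT (p3 IMPLIES p2) AND p3) XOR p4 = F XOR T = T
((NOT (p3 IMPLIES p2) AND p3) XOR p4) OR p5 = T OR F = T
(((NOT (p3 IMPLIES p2) AND p3) XOR p4) OR p5) IMPLIES p3 = T IMPLIES F = F
((((NOT (p3 IMPLIES p2) AND p3) XOR p4) OR p5) IMPLIES p3) IFF p5 = F IFF F = T
p2 IMPLIES (((((NOT (p3 IMPLIES p2) AND p3) XOR p4) OR p5) IMPLIES p3) IFF p5) = T IMPLIES T = T
((p4 OR p2) IFF p2) IMPLIES (p2 IMPLIES (((((NOT (p3 IMPLIES p2) AND p3) XOR p4) OR p5) IMPLIES p3) IFF p5)) = T IMPLIES T = T
NOT ((p5 IMPLIES p4) IMPLIES NOT ((p2 IMPLIES p5) XOR p4)) IFF (((p4 OR p2) IFF p2) IMPLIES (p2 IMPLIES (((((NOT (p3 IMPLIES p2) AND p3) XOR p4) OR p5) IMPLIES p3) IFF p5))) = T IFF T = T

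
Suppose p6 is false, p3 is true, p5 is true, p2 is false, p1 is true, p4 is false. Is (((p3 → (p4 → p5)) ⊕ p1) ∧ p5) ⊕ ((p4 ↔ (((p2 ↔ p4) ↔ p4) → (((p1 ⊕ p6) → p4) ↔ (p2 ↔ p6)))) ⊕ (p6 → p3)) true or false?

True

p4 → p5 = False → True = True
p3 → (p4 → p5) = True → True = True
(p3 → (p4 → p5)) ⊕ p1 = True ⊕ True = False
((p3 → (p4 → p5)) ⊕ p1) ∧ p5 = False ∧ True = False
p2 ↔ p4 = False ↔ False = True
(p2 ↔ p4) ↔ p4 = True ↔ False = False
p1 ⊕ p6 = True ⊕ False = True
(p1 ⊕ p6) → p4 = True → False = False
p2 ↔ p6 = False ↔ False = True
((p1 ⊕ p6) → p4) ↔ (p2 ↔ p6) = False ↔ True = False
((p2 ↔ p4) ↔ p4) → (((p1 ⊕ p6) → p4) ↔ (p2 ↔ p6)) = False → False = True
p4 ↔ (((p2 ↔ p4) ↔ p4) → (((p1 ⊕ p6) → p4) ↔ (p2 ↔ p6))) = False ↔ True = False
p6 → p3 = False → True = True
(p4 ↔ (((p2 ↔ p4) ↔ p4) → (((p1 ⊕ p6) → p4) ↔ (p2 ↔ p6)))) ⊕ (p6 → p3) = False ⊕ True = True
(((p3 → (p4 → p5)) ⊕ p1) ∧ p5) ⊕ ((p4 ↔ (((p2 ↔ p4) ↔ p4) → (((p1 ⊕ p6) → p4) ↔ (p2 ↔ p6)))) ⊕ (p6 → p3)) = False ⊕ True = True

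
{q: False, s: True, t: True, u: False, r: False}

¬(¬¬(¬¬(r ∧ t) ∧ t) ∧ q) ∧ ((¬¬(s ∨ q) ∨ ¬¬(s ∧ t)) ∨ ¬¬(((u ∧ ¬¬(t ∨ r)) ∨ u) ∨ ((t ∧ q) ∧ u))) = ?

True

Substituting q=False, s=True, t=True, u=False, r=False:
r ∧ t = False ∧ True = False
¬(r ∧ t) = ¬False = True
¬¬(r ∧ t) = ¬True = False
¬¬(r ∧ t) ∧ t = False ∧ True = False
¬(¬¬(r ∧ t) ∧ t) = ¬False = True
¬¬(¬¬(r ∧ t) ∧ t) = ¬True = False
¬¬(¬¬(r ∧ t) ∧ t) ∧ q = False ∧ False = False
¬(¬¬(¬¬(r ∧ t) ∧ t) ∧ q) = ¬False = True
s ∨ q = True ∨ False = True
¬(s ∨ q) = ¬True = False
¬¬(s ∨ q) = ¬False = True
s ∧ t = True ∧ True = True
¬(s ∧ t) = ¬True = False
¬¬(s ∧ t) = ¬False = True
¬¬(s ∨ q) ∨ ¬¬(s ∧ t) = True ∨ True = True
t ∨ r = True ∨ False = True
¬(t ∨ r) = ¬True = False
¬¬(t ∨ r) = ¬False = True
u ∧ ¬¬(t ∨ r) = False ∧ True = False
(u ∧ ¬¬(t ∨ r)) ∨ u = False ∨ False = False
t ∧ q = True ∧ False = False
(t ∧ q) ∧ u = False ∧ False = False
((u ∧ ¬¬(t ∨ r)) ∨ u) ∨ ((t ∧ q) ∧ u) = False ∨ False = False
¬(((u ∧ ¬¬(t ∨ r)) ∨ u) ∨ ((t ∧ q) ∧ u)) = ¬False = True
¬¬(((u ∧ ¬¬(t ∨ r)) ∨ u) ∨ ((t ∧ q) ∧ u)) = ¬True = False
(¬¬(s ∨ q) ∨ ¬¬(s ∧ t)) ∨ ¬¬(((u ∧ ¬¬(t ∨ r)) ∨ u) ∨ ((t ∧ q) ∧ u)) = True ∨ False = True
¬(¬¬(¬¬(r ∧ t) ∧ t) ∧ q) ∧ ((¬¬(s ∨ q) ∨ ¬¬(s ∧ t)) ∨ ¬¬(((u ∧ ¬¬(t ∨ r)) ∨ u) ∨ ((t ∧ q) ∧ u))) = True ∧ True = True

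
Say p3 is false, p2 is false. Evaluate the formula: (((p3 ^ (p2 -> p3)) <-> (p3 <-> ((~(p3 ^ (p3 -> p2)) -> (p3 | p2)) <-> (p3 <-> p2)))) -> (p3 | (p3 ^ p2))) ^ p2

1

p2 -> p3 = 0 -> 0 = 1
p3 ^ (p2 -> p3) = 0 ^ 1 = 1
p3 -> p2 = 0 -> 0 = 1
p3 ^ (p3 -> p2) = 0 ^ 1 = 1
~(p3 ^ (p3 -> p2)) = ~1 = 0
p3 | p2 = 0 | 0 = 0
~(p3 ^ (p3 -> p2)) -> (p3 | p2) = 0 -> 0 = 1
p3 <-> p2 = 0 <-> 0 = 1
(~(p3 ^ (p3 -> p2)) -> (p3 | p2)) <-> (p3 <-> p2) = 1 <-> 1 = 1
p3 <-> ((~(p3 ^ (p3 -> p2)) -> (p3 | p2)) <-> (p3 <-> p2)) = 0 <-> 1 = 0
(p3 ^ (p2 -> p3)) <-> (p3 <-> ((~(p3 ^ (p3 -> p2)) -> (p3 | p2)) <-> (p3 <-> p2))) = 1 <-> 0 = 0
p3 ^ p2 = 0 ^ 0 = 0
p3 | (p3 ^ p2) = 0 | 0 = 0
((p3 ^ (p2 -> p3)) <-> (p3 <-> ((~(p3 ^ (p3 -> p2)) -> (p3 | p2)) <-> (p3 <-> p2)))) -> (p3 | (p3 ^ p2)) = 0 -> 0 = 1
(((p3 ^ (p2 -> p3)) <-> (p3 <-> ((~(p3 ^ (p3 -> p2)) -> (p3 | p2)) <-> (p3 <-> p2)))) -> (p3 | (p3 ^ p2))) ^ p2 = 1 ^ 0 = 1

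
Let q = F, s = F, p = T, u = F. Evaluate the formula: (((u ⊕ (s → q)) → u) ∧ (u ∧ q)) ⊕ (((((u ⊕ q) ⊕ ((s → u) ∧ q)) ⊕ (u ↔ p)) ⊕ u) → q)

T

Substituting q=F, s=F, p=T, u=F:
s → q = F → F = T
u ⊕ (s → q) = F ⊕ T = T
(u ⊕ (s → q)) → u = T → F = F
u ∧ q = F ∧ F = F
((u ⊕ (s → q)) → u) ∧ (u ∧ q) = F ∧ F = F
u ⊕ q = F ⊕ F = F
s → u = F → F = T
(s → u) ∧ q = T ∧ F = F
(u ⊕ q) ⊕ ((s → u) ∧ q) = F ⊕ F = F
u ↔ p = F ↔ T = F
((u ⊕ q) ⊕ ((s → u) ∧ q)) ⊕ (u ↔ p) = F ⊕ F = F
(((u ⊕ q) ⊕ ((s → u) ∧ q)) ⊕ (u ↔ p)) ⊕ u = F ⊕ F = F
((((u ⊕ q) ⊕ ((s → u) ∧ q)) ⊕ (u ↔ p)) ⊕ u) → q = F → F = T
(((u ⊕ (s → q)) → u) ∧ (u ∧ q)) ⊕ (((((u ⊕ q) ⊕ ((s → u) ∧ q)) ⊕ (u ↔ p)) ⊕ u) → q) = F ⊕ T = T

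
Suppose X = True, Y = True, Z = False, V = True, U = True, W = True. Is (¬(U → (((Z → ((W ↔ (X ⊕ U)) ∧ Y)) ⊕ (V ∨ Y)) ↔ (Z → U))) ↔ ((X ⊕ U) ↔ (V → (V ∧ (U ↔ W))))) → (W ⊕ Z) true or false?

True

X ⊕ U = True ⊕ True = False
W ↔ (X ⊕ U) = True ↔ False = False
(W ↔ (X ⊕ U)) ∧ Y = False ∧ True = False
Z → ((W ↔ (X ⊕ U)) ∧ Y) = False → False = True
V ∨ Y = True ∨ True = True
(Z → ((W ↔ (X ⊕ U)) ∧ Y)) ⊕ (V ∨ Y) = True ⊕ True = False
Z → U = False → True = True
((Z → ((W ↔ (X ⊕ U)) ∧ Y)) ⊕ (V ∨ Y)) ↔ (Z → U) = False ↔ True = False
U → (((Z → ((W ↔ (X ⊕ U)) ∧ Y)) ⊕ (V ∨ Y)) ↔ (Z → U)) = True → False = False
¬(U → (((Z → ((W ↔ (X ⊕ U)) ∧ Y)) ⊕ (V ∨ Y)) ↔ (Z → U))) = ¬False = True
X ⊕ U = True ⊕ True = False
U ↔ W = True ↔ True = True
V ∧ (U ↔ W) = True ∧ True = True
V → (V ∧ (U ↔ W)) = True → True = True
(X ⊕ U) ↔ (V → (V ∧ (U ↔ W))) = False ↔ True = False
¬(U → (((Z → ((W ↔ (X ⊕ U)) ∧ Y)) ⊕ (V ∨ Y)) ↔ (Z → U))) ↔ ((X ⊕ U) ↔ (V → (V ∧ (U ↔ W)))) = True ↔ False = False
W ⊕ Z = True ⊕ False = True
(¬(U → (((Z → ((W ↔ (X ⊕ U)) ∧ Y)) ⊕ (V ∨ Y)) ↔ (Z → U))) ↔ ((X ⊕ U) ↔ (V → (V ∧ (U ↔ W))))) → (W ⊕ Z) = False → True = True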